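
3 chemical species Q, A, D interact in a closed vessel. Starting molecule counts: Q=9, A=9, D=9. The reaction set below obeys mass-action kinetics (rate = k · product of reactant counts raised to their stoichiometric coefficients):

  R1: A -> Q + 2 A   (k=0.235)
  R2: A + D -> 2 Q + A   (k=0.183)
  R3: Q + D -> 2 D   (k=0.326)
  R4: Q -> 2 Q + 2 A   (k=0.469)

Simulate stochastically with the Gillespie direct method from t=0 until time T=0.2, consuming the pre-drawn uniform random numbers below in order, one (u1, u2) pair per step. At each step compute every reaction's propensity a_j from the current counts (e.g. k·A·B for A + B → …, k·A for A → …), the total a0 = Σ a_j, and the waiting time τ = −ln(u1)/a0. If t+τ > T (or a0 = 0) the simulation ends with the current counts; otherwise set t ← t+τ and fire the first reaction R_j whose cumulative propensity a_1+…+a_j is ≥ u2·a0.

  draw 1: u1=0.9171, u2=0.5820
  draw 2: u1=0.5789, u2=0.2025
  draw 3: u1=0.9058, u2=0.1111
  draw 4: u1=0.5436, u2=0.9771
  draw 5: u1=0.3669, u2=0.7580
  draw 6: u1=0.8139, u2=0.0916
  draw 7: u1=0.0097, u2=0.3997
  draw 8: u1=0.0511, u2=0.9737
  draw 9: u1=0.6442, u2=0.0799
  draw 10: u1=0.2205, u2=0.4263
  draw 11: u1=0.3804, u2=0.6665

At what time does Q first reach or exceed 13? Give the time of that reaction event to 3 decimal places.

t=0.000: Q=9 A=9 D=9
Draw 1: a1=2.115, a2=14.823, a3=26.406, a4=4.221, a0=47.565; τ=−ln(0.9171)/47.565=0.002 → t=0.002; u2·a0=0.5820·47.565=27.683; a1+a2=16.938 < 27.683 ≤ a1+…+a3=43.344 → R3 fires; Q=8 A=9 D=10
Draw 2: a1=2.115, a2=16.470, a3=26.080, a4=3.752, a0=48.417; τ=−ln(0.5789)/48.417=0.011 → t=0.013; u2·a0=0.2025·48.417=9.804; a1=2.115 < 9.804 ≤ a1+a2=18.585 → R2 fires; Q=10 A=9 D=9
Draw 3: a1=2.115, a2=14.823, a3=29.340, a4=4.690, a0=50.968; τ=−ln(0.9058)/50.968=0.002 → t=0.015; u2·a0=0.1111·50.968=5.663; a1=2.115 < 5.663 ≤ a1+a2=16.938 → R2 fires; Q=12 A=9 D=8
Draw 4: a1=2.115, a2=13.176, a3=31.296, a4=5.628, a0=52.215; τ=−ln(0.5436)/52.215=0.012 → t=0.027; u2·a0=0.9771·52.215=51.019; a1+…+a3=46.587 < 51.019 ≤ a1+…+a4=52.215 → R4 fires; Q=13 A=11 D=8
Draw 5: a1=2.585, a2=16.104, a3=33.904, a4=6.097, a0=58.690; τ=−ln(0.3669)/58.690=0.017 → t=0.044; u2·a0=0.7580·58.690=44.487; a1+a2=18.689 < 44.487 ≤ a1+…+a3=52.593 → R3 fires; Q=12 A=11 D=9
Draw 6: a1=2.585, a2=18.117, a3=35.208, a4=5.628, a0=61.538; τ=−ln(0.8139)/61.538=0.003 → t=0.047; u2·a0=0.0916·61.538=5.637; a1=2.585 < 5.637 ≤ a1+a2=20.702 → R2 fires; Q=14 A=11 D=8
Draw 7: a1=2.585, a2=16.104, a3=36.512, a4=6.566, a0=61.767; τ=−ln(0.0097)/61.767=0.075 → t=0.122; u2·a0=0.3997·61.767=24.688; a1+a2=18.689 < 24.688 ≤ a1+…+a3=55.201 → R3 fires; Q=13 A=11 D=9
Draw 8: a1=2.585, a2=18.117, a3=38.142, a4=6.097, a0=64.941; τ=−ln(0.0511)/64.941=0.046 → t=0.168; u2·a0=0.9737·64.941=63.233; a1+…+a3=58.844 < 63.233 ≤ a1+…+a4=64.941 → R4 fires; Q=14 A=13 D=9
Draw 9: a1=3.055, a2=21.411, a3=41.076, a4=6.566, a0=72.108; τ=−ln(0.6442)/72.108=0.006 → t=0.174; u2·a0=0.0799·72.108=5.761; a1=3.055 < 5.761 ≤ a1+a2=24.466 → R2 fires; Q=16 A=13 D=8
Draw 10: a1=3.055, a2=19.032, a3=41.728, a4=7.504, a0=71.319; τ=−ln(0.2205)/71.319=0.021 → t=0.195; u2·a0=0.4263·71.319=30.403; a1+a2=22.087 < 30.403 ≤ a1+…+a3=63.815 → R3 fires; Q=15 A=13 D=9
Draw 11: a1=3.055, a2=21.411, a3=44.010, a4=7.035, a0=75.511; τ=−ln(0.3804)/75.511=0.013 → t=0.208 > T=0.2: stop.
Q first becomes ≥ 13 when it reaches 13 at the event at t=0.027.

Threshold first reached at t = 0.027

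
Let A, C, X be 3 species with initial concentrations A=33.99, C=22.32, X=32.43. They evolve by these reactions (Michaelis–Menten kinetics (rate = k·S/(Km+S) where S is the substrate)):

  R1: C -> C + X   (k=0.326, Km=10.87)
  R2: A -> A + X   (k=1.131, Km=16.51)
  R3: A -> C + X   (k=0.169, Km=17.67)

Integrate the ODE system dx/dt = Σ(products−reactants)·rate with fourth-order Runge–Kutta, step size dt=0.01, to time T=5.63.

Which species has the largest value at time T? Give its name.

Dominant species at T: X

RK4 with dt=0.01: 563 steps to T=5.63. Trajectory (selected grid times):
t=0.00: A=33.99 C=22.32 X=32.43
t=0.63: A=33.92 C=22.39 X=33.12
t=1.25: A=33.85 C=22.46 X=33.79
t=1.88: A=33.78 C=22.53 X=34.48
t=2.50: A=33.71 C=22.60 X=35.16
t=3.13: A=33.64 C=22.67 X=35.84
t=3.75: A=33.57 C=22.74 X=36.52
t=4.38: A=33.50 C=22.81 X=37.21
t=5.00: A=33.44 C=22.87 X=37.88
t=5.63: A=33.37 C=22.94 X=38.57
At T=5.63: A=33.37 C=22.94 X=38.57; the largest is X.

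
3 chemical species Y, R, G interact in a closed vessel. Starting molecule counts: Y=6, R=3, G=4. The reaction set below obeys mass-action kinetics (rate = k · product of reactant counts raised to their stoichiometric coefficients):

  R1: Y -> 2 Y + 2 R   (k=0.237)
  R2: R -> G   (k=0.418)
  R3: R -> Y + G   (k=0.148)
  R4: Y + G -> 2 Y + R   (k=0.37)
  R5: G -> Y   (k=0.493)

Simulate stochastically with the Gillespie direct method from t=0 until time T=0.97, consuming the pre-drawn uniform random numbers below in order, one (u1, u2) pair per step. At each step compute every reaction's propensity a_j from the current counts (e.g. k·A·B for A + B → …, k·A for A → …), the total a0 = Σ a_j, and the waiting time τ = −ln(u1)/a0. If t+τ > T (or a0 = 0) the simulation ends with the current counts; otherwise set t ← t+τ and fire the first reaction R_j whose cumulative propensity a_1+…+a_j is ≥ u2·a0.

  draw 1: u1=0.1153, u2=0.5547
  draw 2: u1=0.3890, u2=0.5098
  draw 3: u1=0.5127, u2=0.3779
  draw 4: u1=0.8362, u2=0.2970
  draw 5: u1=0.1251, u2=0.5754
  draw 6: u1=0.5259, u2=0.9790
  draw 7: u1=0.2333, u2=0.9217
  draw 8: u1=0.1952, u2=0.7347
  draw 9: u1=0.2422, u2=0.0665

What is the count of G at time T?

t=0.000: Y=6 R=3 G=4
Draw 1: a1=1.422, a2=1.254, a3=0.444, a4=8.880, a5=1.972, a0=13.972; τ=−ln(0.1153)/13.972=0.155 → t=0.155; u2·a0=0.5547·13.972=7.750; a1+…+a3=3.120 < 7.750 ≤ a1+…+a4=12.000 → R4 fires; Y=7 R=4 G=3
Draw 2: a1=1.659, a2=1.672, a3=0.592, a4=7.770, a5=1.479, a0=13.172; τ=−ln(0.3890)/13.172=0.072 → t=0.226; u2·a0=0.5098·13.172=6.715; a1+…+a3=3.923 < 6.715 ≤ a1+…+a4=11.693 → R4 fires; Y=8 R=5 G=2
Draw 3: a1=1.896, a2=2.090, a3=0.740, a4=5.920, a5=0.986, a0=11.632; τ=−ln(0.5127)/11.632=0.057 → t=0.284; u2·a0=0.3779·11.632=4.396; a1+a2=3.986 < 4.396 ≤ a1+…+a3=4.726 → R3 fires; Y=9 R=4 G=3
Draw 4: a1=2.133, a2=1.672, a3=0.592, a4=9.990, a5=1.479, a0=15.866; τ=−ln(0.8362)/15.866=0.011 → t=0.295; u2·a0=0.2970·15.866=4.712; a1+…+a3=4.397 < 4.712 ≤ a1+…+a4=14.387 → R4 fires; Y=10 R=5 G=2
Draw 5: a1=2.370, a2=2.090, a3=0.740, a4=7.400, a5=0.986, a0=13.586; τ=−ln(0.1251)/13.586=0.153 → t=0.448; u2·a0=0.5754·13.586=7.817; a1+…+a3=5.200 < 7.817 ≤ a1+…+a4=12.600 → R4 fires; Y=11 R=6 G=1
Draw 6: a1=2.607, a2=2.508, a3=0.888, a4=4.070, a5=0.493, a0=10.566; τ=−ln(0.5259)/10.566=0.061 → t=0.509; u2·a0=0.9790·10.566=10.344; a1+…+a4=10.073 < 10.344 ≤ a1+…+a5=10.566 → R5 fires; Y=12 R=6 G=0
Draw 7: a1=2.844, a2=2.508, a3=0.888, a4=0.000, a5=0.000, a0=6.240; τ=−ln(0.2333)/6.240=0.233 → t=0.742; u2·a0=0.9217·6.240=5.751; a1+a2=5.352 < 5.751 ≤ a1+…+a3=6.240 → R3 fires; Y=13 R=5 G=1
Draw 8: a1=3.081, a2=2.090, a3=0.740, a4=4.810, a5=0.493, a0=11.214; τ=−ln(0.1952)/11.214=0.146 → t=0.888; u2·a0=0.7347·11.214=8.239; a1+…+a3=5.911 < 8.239 ≤ a1+…+a4=10.721 → R4 fires; Y=14 R=6 G=0
Draw 9: a1=3.318, a2=2.508, a3=0.888, a4=0.000, a5=0.000, a0=6.714; τ=−ln(0.2422)/6.714=0.211 → t=1.099 > T=0.97: stop.
Read off G at T=0.97: 0

G at T = 0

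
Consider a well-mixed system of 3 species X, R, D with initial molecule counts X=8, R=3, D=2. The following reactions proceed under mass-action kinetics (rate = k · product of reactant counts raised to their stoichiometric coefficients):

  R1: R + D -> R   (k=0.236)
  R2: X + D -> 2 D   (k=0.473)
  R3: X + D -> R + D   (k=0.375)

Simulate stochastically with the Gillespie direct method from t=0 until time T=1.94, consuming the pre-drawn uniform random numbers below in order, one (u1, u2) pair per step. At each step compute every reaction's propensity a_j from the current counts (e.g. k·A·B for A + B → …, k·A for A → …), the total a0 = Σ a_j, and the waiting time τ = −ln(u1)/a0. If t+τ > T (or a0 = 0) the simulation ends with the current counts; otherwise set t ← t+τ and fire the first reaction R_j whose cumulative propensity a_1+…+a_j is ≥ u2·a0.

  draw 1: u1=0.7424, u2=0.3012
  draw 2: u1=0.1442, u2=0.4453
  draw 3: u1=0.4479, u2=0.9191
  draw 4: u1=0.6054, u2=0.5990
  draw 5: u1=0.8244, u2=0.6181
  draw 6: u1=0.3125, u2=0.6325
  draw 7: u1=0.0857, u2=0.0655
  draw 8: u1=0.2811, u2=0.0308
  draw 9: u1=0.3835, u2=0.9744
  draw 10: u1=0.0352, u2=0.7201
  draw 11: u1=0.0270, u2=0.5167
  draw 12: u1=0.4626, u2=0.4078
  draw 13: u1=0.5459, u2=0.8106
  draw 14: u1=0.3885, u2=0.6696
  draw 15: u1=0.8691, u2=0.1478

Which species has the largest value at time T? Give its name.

Dominant species at T: R

t=0.000: X=8 R=3 D=2
Draw 1: a1=1.416, a2=7.568, a3=6.000, a0=14.984; τ=−ln(0.7424)/14.984=0.020 → t=0.020; u2·a0=0.3012·14.984=4.513; a1=1.416 < 4.513 ≤ a1+a2=8.984 → R2 fires; X=7 R=3 D=3
Draw 2: a1=2.124, a2=9.933, a3=7.875, a0=19.932; τ=−ln(0.1442)/19.932=0.097 → t=0.117; u2·a0=0.4453·19.932=8.876; a1=2.124 < 8.876 ≤ a1+a2=12.057 → R2 fires; X=6 R=3 D=4
Draw 3: a1=2.832, a2=11.352, a3=9.000, a0=23.184; τ=−ln(0.4479)/23.184=0.035 → t=0.152; u2·a0=0.9191·23.184=21.308; a1+a2=14.184 < 21.308 ≤ a1+…+a3=23.184 → R3 fires; X=5 R=4 D=4
Draw 4: a1=3.776, a2=9.460, a3=7.500, a0=20.736; τ=−ln(0.6054)/20.736=0.024 → t=0.176; u2·a0=0.5990·20.736=12.421; a1=3.776 < 12.421 ≤ a1+a2=13.236 → R2 fires; X=4 R=4 D=5
Draw 5: a1=4.720, a2=9.460, a3=7.500, a0=21.680; τ=−ln(0.8244)/21.680=0.009 → t=0.185; u2·a0=0.6181·21.680=13.400; a1=4.720 < 13.400 ≤ a1+a2=14.180 → R2 fires; X=3 R=4 D=6
Draw 6: a1=5.664, a2=8.514, a3=6.750, a0=20.928; τ=−ln(0.3125)/20.928=0.056 → t=0.240; u2·a0=0.6325·20.928=13.237; a1=5.664 < 13.237 ≤ a1+a2=14.178 → R2 fires; X=2 R=4 D=7
Draw 7: a1=6.608, a2=6.622, a3=5.250, a0=18.480; τ=−ln(0.0857)/18.480=0.133 → t=0.373; u2·a0=0.0655·18.480=1.210 ≤ a1=6.608 → R1 fires; X=2 R=4 D=6
Draw 8: a1=5.664, a2=5.676, a3=4.500, a0=15.840; τ=−ln(0.2811)/15.840=0.080 → t=0.453; u2·a0=0.0308·15.840=0.488 ≤ a1=5.664 → R1 fires; X=2 R=4 D=5
Draw 9: a1=4.720, a2=4.730, a3=3.750, a0=13.200; τ=−ln(0.3835)/13.200=0.073 → t=0.526; u2·a0=0.9744·13.200=12.862; a1+a2=9.450 < 12.862 ≤ a1+…+a3=13.200 → R3 fires; X=1 R=5 D=5
Draw 10: a1=5.900, a2=2.365, a3=1.875, a0=10.140; τ=−ln(0.0352)/10.140=0.330 → t=0.856; u2·a0=0.7201·10.140=7.302; a1=5.900 < 7.302 ≤ a1+a2=8.265 → R2 fires; X=0 R=5 D=6
Draw 11: a1=7.080, a2=0.000, a3=0.000, a0=7.080; τ=−ln(0.0270)/7.080=0.510 → t=1.366; u2·a0=0.5167·7.080=3.658 ≤ a1=7.080 → R1 fires; X=0 R=5 D=5
Draw 12: a1=5.900, a2=0.000, a3=0.000, a0=5.900; τ=−ln(0.4626)/5.900=0.131 → t=1.497; u2·a0=0.4078·5.900=2.406 ≤ a1=5.900 → R1 fires; X=0 R=5 D=4
Draw 13: a1=4.720, a2=0.000, a3=0.000, a0=4.720; τ=−ln(0.5459)/4.720=0.128 → t=1.625; u2·a0=0.8106·4.720=3.826 ≤ a1=4.720 → R1 fires; X=0 R=5 D=3
Draw 14: a1=3.540, a2=0.000, a3=0.000, a0=3.540; τ=−ln(0.3885)/3.540=0.267 → t=1.892; u2·a0=0.6696·3.540=2.370 ≤ a1=3.540 → R1 fires; X=0 R=5 D=2
Draw 15: a1=2.360, a2=0.000, a3=0.000, a0=2.360; τ=−ln(0.8691)/2.360=0.059 → t=1.952 > T=1.94: stop.
At T=1.94: X=0 R=5 D=2; the largest is R.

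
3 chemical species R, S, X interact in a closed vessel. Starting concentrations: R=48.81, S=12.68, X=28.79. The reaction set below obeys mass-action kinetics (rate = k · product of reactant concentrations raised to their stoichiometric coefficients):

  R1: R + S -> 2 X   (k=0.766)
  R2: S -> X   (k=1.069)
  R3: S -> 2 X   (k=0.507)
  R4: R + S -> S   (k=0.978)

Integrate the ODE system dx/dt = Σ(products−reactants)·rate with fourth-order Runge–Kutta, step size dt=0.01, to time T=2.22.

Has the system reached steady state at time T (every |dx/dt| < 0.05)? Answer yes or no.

RK4 with dt=0.01: 222 steps to T=2.22. Trajectory (selected grid times):
t=0.00: R=48.81 S=12.68 X=28.79
t=0.25: R=21.75 S=0.06 X=53.53
t=0.49: R=21.62 S=0.00 X=53.65
t=0.74: R=21.62 S=0.00 X=53.65
t=0.99: R=21.62 S=0.00 X=53.65
t=1.23: R=21.62 S=0.00 X=53.65
t=1.48: R=21.62 S=0.00 X=53.65
t=1.73: R=21.62 S=0.00 X=53.65
t=1.97: R=21.62 S=0.00 X=53.65
t=2.22: R=21.62 S=0.00 X=53.65
Rates at T: R1=0.0000, R2=0.0000, R3=0.0000, R4=0.0000
dx/dt at T (Σ net stoichiometry × rate): R=-0.0000, S=-0.0000, X=+0.0000
Largest |dx/dt| is |-0.0000| (R) < 0.05 → steady.

Steady state at T: yes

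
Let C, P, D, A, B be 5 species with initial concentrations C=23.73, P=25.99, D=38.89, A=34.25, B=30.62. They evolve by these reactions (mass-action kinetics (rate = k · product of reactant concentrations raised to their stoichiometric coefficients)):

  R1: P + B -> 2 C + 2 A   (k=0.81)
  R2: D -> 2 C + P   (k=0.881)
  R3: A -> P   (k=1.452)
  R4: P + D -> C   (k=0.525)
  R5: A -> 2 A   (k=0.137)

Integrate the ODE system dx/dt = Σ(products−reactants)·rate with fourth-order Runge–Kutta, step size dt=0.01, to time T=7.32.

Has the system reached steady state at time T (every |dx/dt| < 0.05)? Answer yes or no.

Steady state at T: yes

RK4 with dt=0.01: 732 steps to T=7.32. Trajectory (selected grid times):
t=0.00: C=23.73 P=25.99 D=38.89 A=34.25 B=30.62
t=0.81: C=130.16 P=32.78 D=0.04 A=37.92 B=0.00
t=1.63: C=130.21 P=60.37 D=0.00 A=12.90 B=0.00
t=2.44: C=130.21 P=69.71 D=0.00 A=4.45 B=0.00
t=3.25: C=130.21 P=72.92 D=0.00 A=1.53 B=0.00
t=4.07: C=130.21 P=74.04 D=0.00 A=0.52 B=0.00
t=4.88: C=130.21 P=74.42 D=0.00 A=0.18 B=0.00
t=5.69: C=130.21 P=74.55 D=0.00 A=0.06 B=0.00
t=6.51: C=130.21 P=74.59 D=0.00 A=0.02 B=0.00
t=7.32: C=130.21 P=74.61 D=0.00 A=0.01 B=0.00
Rates at T: R1=0.0000, R2=0.0000, R3=0.0105, R4=0.0000, R5=0.0010
dx/dt at T (Σ net stoichiometry × rate): C=+0.0000, P=+0.0105, D=-0.0000, A=-0.0096, B=-0.0000
Largest |dx/dt| is |+0.0105| (P) < 0.05 → steady.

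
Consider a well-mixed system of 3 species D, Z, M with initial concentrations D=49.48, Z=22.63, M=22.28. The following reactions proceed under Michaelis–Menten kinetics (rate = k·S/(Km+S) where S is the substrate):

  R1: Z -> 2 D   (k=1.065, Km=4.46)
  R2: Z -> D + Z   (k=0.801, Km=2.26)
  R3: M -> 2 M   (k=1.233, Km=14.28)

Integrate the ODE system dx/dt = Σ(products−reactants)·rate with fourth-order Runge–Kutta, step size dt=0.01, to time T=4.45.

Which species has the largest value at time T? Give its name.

RK4 with dt=0.01: 445 steps to T=4.45. Trajectory (selected grid times):
t=0.00: D=49.48 Z=22.63 M=22.28
t=0.49: D=50.71 Z=22.19 M=22.65
t=0.99: D=51.96 Z=21.75 M=23.03
t=1.48: D=53.18 Z=21.32 M=23.40
t=1.98: D=54.42 Z=20.88 M=23.79
t=2.47: D=55.63 Z=20.45 M=24.17
t=2.97: D=56.86 Z=20.01 M=24.55
t=3.46: D=58.07 Z=19.59 M=24.94
t=3.96: D=59.29 Z=19.16 M=25.33
t=4.45: D=60.49 Z=18.73 M=25.72
At T=4.45: D=60.49 Z=18.73 M=25.72; the largest is D.

Dominant species at T: D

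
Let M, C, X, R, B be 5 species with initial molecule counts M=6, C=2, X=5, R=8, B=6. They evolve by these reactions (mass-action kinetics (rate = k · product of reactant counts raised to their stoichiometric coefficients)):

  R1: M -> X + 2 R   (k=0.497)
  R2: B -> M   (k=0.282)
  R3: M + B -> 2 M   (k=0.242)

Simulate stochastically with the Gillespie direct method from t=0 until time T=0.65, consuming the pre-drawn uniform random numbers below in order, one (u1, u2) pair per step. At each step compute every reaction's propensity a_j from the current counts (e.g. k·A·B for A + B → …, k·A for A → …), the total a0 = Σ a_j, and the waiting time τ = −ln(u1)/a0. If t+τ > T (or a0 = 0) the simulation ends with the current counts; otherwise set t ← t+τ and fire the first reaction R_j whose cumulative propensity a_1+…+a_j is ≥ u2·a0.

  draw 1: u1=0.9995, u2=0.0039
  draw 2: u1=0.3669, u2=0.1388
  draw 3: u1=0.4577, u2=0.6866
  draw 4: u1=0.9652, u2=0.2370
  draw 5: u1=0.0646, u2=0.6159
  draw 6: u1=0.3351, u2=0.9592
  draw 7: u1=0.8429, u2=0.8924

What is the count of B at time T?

B at T = 3

t=0.000: M=6 C=2 X=5 R=8 B=6
Draw 1: a1=2.982, a2=1.692, a3=8.712, a0=13.386; τ=−ln(0.9995)/13.386=0.000 → t=0.000; u2·a0=0.0039·13.386=0.052 ≤ a1=2.982 → R1 fires; M=5 C=2 X=6 R=10 B=6
Draw 2: a1=2.485, a2=1.692, a3=7.260, a0=11.437; τ=−ln(0.3669)/11.437=0.088 → t=0.088; u2·a0=0.1388·11.437=1.587 ≤ a1=2.485 → R1 fires; M=4 C=2 X=7 R=12 B=6
Draw 3: a1=1.988, a2=1.692, a3=5.808, a0=9.488; τ=−ln(0.4577)/9.488=0.082 → t=0.170; u2·a0=0.6866·9.488=6.514; a1+a2=3.680 < 6.514 ≤ a1+…+a3=9.488 → R3 fires; M=5 C=2 X=7 R=12 B=5
Draw 4: a1=2.485, a2=1.410, a3=6.050, a0=9.945; τ=−ln(0.9652)/9.945=0.004 → t=0.174; u2·a0=0.2370·9.945=2.357 ≤ a1=2.485 → R1 fires; M=4 C=2 X=8 R=14 B=5
Draw 5: a1=1.988, a2=1.410, a3=4.840, a0=8.238; τ=−ln(0.0646)/8.238=0.333 → t=0.506; u2·a0=0.6159·8.238=5.074; a1+a2=3.398 < 5.074 ≤ a1+…+a3=8.238 → R3 fires; M=5 C=2 X=8 R=14 B=4
Draw 6: a1=2.485, a2=1.128, a3=4.840, a0=8.453; τ=−ln(0.3351)/8.453=0.129 → t=0.636; u2·a0=0.9592·8.453=8.108; a1+a2=3.613 < 8.108 ≤ a1+…+a3=8.453 → R3 fires; M=6 C=2 X=8 R=14 B=3
Draw 7: a1=2.982, a2=0.846, a3=4.356, a0=8.184; τ=−ln(0.8429)/8.184=0.021 → t=0.656 > T=0.65: stop.
Read off B at T=0.65: 3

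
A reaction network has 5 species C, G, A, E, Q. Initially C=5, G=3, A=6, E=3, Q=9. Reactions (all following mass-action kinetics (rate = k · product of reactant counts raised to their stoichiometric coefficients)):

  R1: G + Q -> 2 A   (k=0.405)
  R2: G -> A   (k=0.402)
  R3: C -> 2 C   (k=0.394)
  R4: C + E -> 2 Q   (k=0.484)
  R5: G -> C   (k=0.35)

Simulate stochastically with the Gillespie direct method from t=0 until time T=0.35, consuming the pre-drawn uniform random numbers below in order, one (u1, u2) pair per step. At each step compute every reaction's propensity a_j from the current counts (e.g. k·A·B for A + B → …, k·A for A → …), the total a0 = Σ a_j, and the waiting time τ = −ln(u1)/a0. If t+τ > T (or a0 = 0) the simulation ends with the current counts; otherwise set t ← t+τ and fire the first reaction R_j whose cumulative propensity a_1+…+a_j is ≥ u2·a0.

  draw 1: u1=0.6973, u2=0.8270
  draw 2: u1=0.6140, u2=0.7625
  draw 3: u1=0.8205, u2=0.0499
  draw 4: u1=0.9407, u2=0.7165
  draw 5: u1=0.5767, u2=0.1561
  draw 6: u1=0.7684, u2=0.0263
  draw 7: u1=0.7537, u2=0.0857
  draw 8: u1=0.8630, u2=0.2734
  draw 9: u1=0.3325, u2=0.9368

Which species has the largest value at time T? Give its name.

t=0.000: C=5 G=3 A=6 E=3 Q=9
Draw 1: a1=10.935, a2=1.206, a3=1.970, a4=7.260, a5=1.050, a0=22.421; τ=−ln(0.6973)/22.421=0.016 → t=0.016; u2·a0=0.8270·22.421=18.542; a1+…+a3=14.111 < 18.542 ≤ a1+…+a4=21.371 → R4 fires; C=4 G=3 A=6 E=2 Q=11
Draw 2: a1=13.365, a2=1.206, a3=1.576, a4=3.872, a5=1.050, a0=21.069; τ=−ln(0.6140)/21.069=0.023 → t=0.039; u2·a0=0.7625·21.069=16.065; a1+a2=14.571 < 16.065 ≤ a1+…+a3=16.147 → R3 fires; C=5 G=3 A=6 E=2 Q=11
Draw 3: a1=13.365, a2=1.206, a3=1.970, a4=4.840, a5=1.050, a0=22.431; τ=−ln(0.8205)/22.431=0.009 → t=0.048; u2·a0=0.0499·22.431=1.119 ≤ a1=13.365 → R1 fires; C=5 G=2 A=8 E=2 Q=10
Draw 4: a1=8.100, a2=0.804, a3=1.970, a4=4.840, a5=0.700, a0=16.414; τ=−ln(0.9407)/16.414=0.004 → t=0.052; u2·a0=0.7165·16.414=11.761; a1+…+a3=10.874 < 11.761 ≤ a1+…+a4=15.714 → R4 fires; C=4 G=2 A=8 E=1 Q=12
Draw 5: a1=9.720, a2=0.804, a3=1.576, a4=1.936, a5=0.700, a0=14.736; τ=−ln(0.5767)/14.736=0.037 → t=0.089; u2·a0=0.1561·14.736=2.300 ≤ a1=9.720 → R1 fires; C=4 G=1 A=10 E=1 Q=11
Draw 6: a1=4.455, a2=0.402, a3=1.576, a4=1.936, a5=0.350, a0=8.719; τ=−ln(0.7684)/8.719=0.030 → t=0.119; u2·a0=0.0263·8.719=0.229 ≤ a1=4.455 → R1 fires; C=4 G=0 A=12 E=1 Q=10
Draw 7: a1=0.000, a2=0.000, a3=1.576, a4=1.936, a5=0.000, a0=3.512; τ=−ln(0.7537)/3.512=0.081 → t=0.200; u2·a0=0.0857·3.512=0.301; a1+a2=0.000 < 0.301 ≤ a1+…+a3=1.576 → R3 fires; C=5 G=0 A=12 E=1 Q=10
Draw 8: a1=0.000, a2=0.000, a3=1.970, a4=2.420, a5=0.000, a0=4.390; τ=−ln(0.8630)/4.390=0.034 → t=0.233; u2·a0=0.2734·4.390=1.200; a1+a2=0.000 < 1.200 ≤ a1+…+a3=1.970 → R3 fires; C=6 G=0 A=12 E=1 Q=10
Draw 9: a1=0.000, a2=0.000, a3=2.364, a4=2.904, a5=0.000, a0=5.268; τ=−ln(0.3325)/5.268=0.209 → t=0.442 > T=0.35: stop.
At T=0.35: C=6 G=0 A=12 E=1 Q=10; the largest is A.

Dominant species at T: A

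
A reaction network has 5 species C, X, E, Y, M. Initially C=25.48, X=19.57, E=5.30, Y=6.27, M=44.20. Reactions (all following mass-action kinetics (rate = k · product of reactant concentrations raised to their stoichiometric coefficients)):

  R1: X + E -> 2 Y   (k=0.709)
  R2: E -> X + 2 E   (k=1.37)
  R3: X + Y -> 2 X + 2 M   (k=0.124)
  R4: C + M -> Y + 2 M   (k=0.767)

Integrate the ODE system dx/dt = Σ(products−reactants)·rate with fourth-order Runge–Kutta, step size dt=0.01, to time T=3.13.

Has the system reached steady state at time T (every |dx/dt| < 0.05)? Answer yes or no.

Steady state at T: yes

RK4 with dt=0.01: 313 steps to T=3.13. Trajectory (selected grid times):
t=0.00: C=25.48 X=19.57 E=5.30 Y=6.27 M=44.20
t=0.35: C=0.00 X=44.74 E=0.01 Y=12.93 M=130.61
t=0.70: C=0.00 X=56.34 E=0.00 Y=1.33 M=153.81
t=1.04: C=0.00 X=57.55 E=0.00 Y=0.12 M=156.24
t=1.39: C=0.00 X=57.66 E=0.00 Y=0.01 M=156.46
t=1.74: C=0.00 X=57.67 E=0.00 Y=0.00 M=156.48
t=2.09: C=0.00 X=57.67 E=0.00 Y=0.00 M=156.48
t=2.43: C=0.00 X=57.67 E=0.00 Y=0.00 M=156.48
t=2.78: C=0.00 X=57.67 E=0.00 Y=0.00 M=156.48
t=3.13: C=0.00 X=57.67 E=0.00 Y=0.00 M=156.48
Rates at T: R1=0.0000, R2=0.0000, R3=0.0000, R4=0.0000
dx/dt at T (Σ net stoichiometry × rate): C=-0.0000, X=+0.0000, E=-0.0000, Y=-0.0000, M=+0.0000
Largest |dx/dt| is |+0.0000| (M) < 0.05 → steady.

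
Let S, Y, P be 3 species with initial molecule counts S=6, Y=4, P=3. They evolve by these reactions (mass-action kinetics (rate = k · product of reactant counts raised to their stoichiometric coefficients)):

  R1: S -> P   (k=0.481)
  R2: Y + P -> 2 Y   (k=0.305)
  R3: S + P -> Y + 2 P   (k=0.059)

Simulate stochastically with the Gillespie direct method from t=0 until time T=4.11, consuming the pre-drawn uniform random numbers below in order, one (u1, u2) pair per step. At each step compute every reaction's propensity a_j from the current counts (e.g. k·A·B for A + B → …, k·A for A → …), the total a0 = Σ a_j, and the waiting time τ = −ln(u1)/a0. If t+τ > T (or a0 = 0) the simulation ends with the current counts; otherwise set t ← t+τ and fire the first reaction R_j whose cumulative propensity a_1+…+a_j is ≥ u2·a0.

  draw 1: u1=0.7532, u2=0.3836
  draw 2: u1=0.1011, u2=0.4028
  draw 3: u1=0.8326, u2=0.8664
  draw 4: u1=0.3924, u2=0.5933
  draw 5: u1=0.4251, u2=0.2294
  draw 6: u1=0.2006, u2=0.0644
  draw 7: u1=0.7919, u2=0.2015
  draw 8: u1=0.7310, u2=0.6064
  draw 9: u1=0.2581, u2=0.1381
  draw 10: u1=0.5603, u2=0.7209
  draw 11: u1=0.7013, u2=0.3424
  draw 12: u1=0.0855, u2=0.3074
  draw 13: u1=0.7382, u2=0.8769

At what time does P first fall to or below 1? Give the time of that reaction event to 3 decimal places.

Threshold first reached at t = 0.546

t=0.000: S=6 Y=4 P=3
Draw 1: a1=2.886, a2=3.660, a3=1.062, a0=7.608; τ=−ln(0.7532)/7.608=0.037 → t=0.037; u2·a0=0.3836·7.608=2.918; a1=2.886 < 2.918 ≤ a1+a2=6.546 → R2 fires; S=6 Y=5 P=2
Draw 2: a1=2.886, a2=3.050, a3=0.708, a0=6.644; τ=−ln(0.1011)/6.644=0.345 → t=0.382; u2·a0=0.4028·6.644=2.676 ≤ a1=2.886 → R1 fires; S=5 Y=5 P=3
Draw 3: a1=2.405, a2=4.575, a3=0.885, a0=7.865; τ=−ln(0.8326)/7.865=0.023 → t=0.405; u2·a0=0.8664·7.865=6.814; a1=2.405 < 6.814 ≤ a1+a2=6.980 → R2 fires; S=5 Y=6 P=2
Draw 4: a1=2.405, a2=3.660, a3=0.590, a0=6.655; τ=−ln(0.3924)/6.655=0.141 → t=0.546; u2·a0=0.5933·6.655=3.948; a1=2.405 < 3.948 ≤ a1+a2=6.065 → R2 fires; S=5 Y=7 P=1
Draw 5: a1=2.405, a2=2.135, a3=0.295, a0=4.835; τ=−ln(0.4251)/4.835=0.177 → t=0.723; u2·a0=0.2294·4.835=1.109 ≤ a1=2.405 → R1 fires; S=4 Y=7 P=2
Draw 6: a1=1.924, a2=4.270, a3=0.472, a0=6.666; τ=−ln(0.2006)/6.666=0.241 → t=0.964; u2·a0=0.0644·6.666=0.429 ≤ a1=1.924 → R1 fires; S=3 Y=7 P=3
Draw 7: a1=1.443, a2=6.405, a3=0.531, a0=8.379; τ=−ln(0.7919)/8.379=0.028 → t=0.992; u2·a0=0.2015·8.379=1.688; a1=1.443 < 1.688 ≤ a1+a2=7.848 → R2 fires; S=3 Y=8 P=2
Draw 8: a1=1.443, a2=4.880, a3=0.354, a0=6.677; τ=−ln(0.7310)/6.677=0.047 → t=1.039; u2·a0=0.6064·6.677=4.049; a1=1.443 < 4.049 ≤ a1+a2=6.323 → R2 fires; S=3 Y=9 P=1
Draw 9: a1=1.443, a2=2.745, a3=0.177, a0=4.365; τ=−ln(0.2581)/4.365=0.310 → t=1.349; u2·a0=0.1381·4.365=0.603 ≤ a1=1.443 → R1 fires; S=2 Y=9 P=2
Draw 10: a1=0.962, a2=5.490, a3=0.236, a0=6.688; τ=−ln(0.5603)/6.688=0.087 → t=1.436; u2·a0=0.7209·6.688=4.821; a1=0.962 < 4.821 ≤ a1+a2=6.452 → R2 fires; S=2 Y=10 P=1
Draw 11: a1=0.962, a2=3.050, a3=0.118, a0=4.130; τ=−ln(0.7013)/4.130=0.086 → t=1.522; u2·a0=0.3424·4.130=1.414; a1=0.962 < 1.414 ≤ a1+a2=4.012 → R2 fires; S=2 Y=11 P=0
Draw 12: a1=0.962, a2=0.000, a3=0.000, a0=0.962; τ=−ln(0.0855)/0.962=2.556 → t=4.078; u2·a0=0.3074·0.962=0.296 ≤ a1=0.962 → R1 fires; S=1 Y=11 P=1
Draw 13: a1=0.481, a2=3.355, a3=0.059, a0=3.895; τ=−ln(0.7382)/3.895=0.078 → t=4.156 > T=4.11: stop.
P first becomes ≤ 1 when it reaches 1 at the event at t=0.546.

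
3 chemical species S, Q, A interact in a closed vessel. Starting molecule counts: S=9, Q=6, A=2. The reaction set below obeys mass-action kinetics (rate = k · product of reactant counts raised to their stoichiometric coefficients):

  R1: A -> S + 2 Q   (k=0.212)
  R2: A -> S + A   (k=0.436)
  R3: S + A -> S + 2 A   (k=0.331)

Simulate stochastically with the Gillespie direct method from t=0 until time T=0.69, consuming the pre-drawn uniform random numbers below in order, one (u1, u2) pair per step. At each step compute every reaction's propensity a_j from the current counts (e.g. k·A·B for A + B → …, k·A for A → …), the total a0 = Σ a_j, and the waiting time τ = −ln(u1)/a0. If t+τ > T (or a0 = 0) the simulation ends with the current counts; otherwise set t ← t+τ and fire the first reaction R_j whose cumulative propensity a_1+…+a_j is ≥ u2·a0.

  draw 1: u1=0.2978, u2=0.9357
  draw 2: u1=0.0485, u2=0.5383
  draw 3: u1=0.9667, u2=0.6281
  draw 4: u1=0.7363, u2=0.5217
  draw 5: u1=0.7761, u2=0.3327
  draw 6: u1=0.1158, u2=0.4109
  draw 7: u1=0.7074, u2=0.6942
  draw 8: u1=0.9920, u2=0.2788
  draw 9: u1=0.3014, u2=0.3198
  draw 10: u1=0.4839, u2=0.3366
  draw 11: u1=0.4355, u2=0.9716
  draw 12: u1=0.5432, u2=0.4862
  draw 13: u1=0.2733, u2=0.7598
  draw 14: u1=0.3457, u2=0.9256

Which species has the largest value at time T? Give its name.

Dominant species at T: A

t=0.000: S=9 Q=6 A=2
Draw 1: a1=0.424, a2=0.872, a3=5.958, a0=7.254; τ=−ln(0.2978)/7.254=0.167 → t=0.167; u2·a0=0.9357·7.254=6.788; a1+a2=1.296 < 6.788 ≤ a1+…+a3=7.254 → R3 fires; S=9 Q=6 A=3
Draw 2: a1=0.636, a2=1.308, a3=8.937, a0=10.881; τ=−ln(0.0485)/10.881=0.278 → t=0.445; u2·a0=0.5383·10.881=5.857; a1+a2=1.944 < 5.857 ≤ a1+…+a3=10.881 → R3 fires; S=9 Q=6 A=4
Draw 3: a1=0.848, a2=1.744, a3=11.916, a0=14.508; τ=−ln(0.9667)/14.508=0.002 → t=0.447; u2·a0=0.6281·14.508=9.112; a1+a2=2.592 < 9.112 ≤ a1+…+a3=14.508 → R3 fires; S=9 Q=6 A=5
Draw 4: a1=1.060, a2=2.180, a3=14.895, a0=18.135; τ=−ln(0.7363)/18.135=0.017 → t=0.464; u2·a0=0.5217·18.135=9.461; a1+a2=3.240 < 9.461 ≤ a1+…+a3=18.135 → R3 fires; S=9 Q=6 A=6
Draw 5: a1=1.272, a2=2.616, a3=17.874, a0=21.762; τ=−ln(0.7761)/21.762=0.012 → t=0.476; u2·a0=0.3327·21.762=7.240; a1+a2=3.888 < 7.240 ≤ a1+…+a3=21.762 → R3 fires; S=9 Q=6 A=7
Draw 6: a1=1.484, a2=3.052, a3=20.853, a0=25.389; τ=−ln(0.1158)/25.389=0.085 → t=0.561; u2·a0=0.4109·25.389=10.432; a1+a2=4.536 < 10.432 ≤ a1+…+a3=25.389 → R3 fires; S=9 Q=6 A=8
Draw 7: a1=1.696, a2=3.488, a3=23.832, a0=29.016; τ=−ln(0.7074)/29.016=0.012 → t=0.573; u2·a0=0.6942·29.016=20.143; a1+a2=5.184 < 20.143 ≤ a1+…+a3=29.016 → R3 fires; S=9 Q=6 A=9
Draw 8: a1=1.908, a2=3.924, a3=26.811, a0=32.643; τ=−ln(0.9920)/32.643=0.000 → t=0.573; u2·a0=0.2788·32.643=9.101; a1+a2=5.832 < 9.101 ≤ a1+…+a3=32.643 → R3 fires; S=9 Q=6 A=10
Draw 9: a1=2.120, a2=4.360, a3=29.790, a0=36.270; τ=−ln(0.3014)/36.270=0.033 → t=0.606; u2·a0=0.3198·36.270=11.599; a1+a2=6.480 < 11.599 ≤ a1+…+a3=36.270 → R3 fires; S=9 Q=6 A=11
Draw 10: a1=2.332, a2=4.796, a3=32.769, a0=39.897; τ=−ln(0.4839)/39.897=0.018 → t=0.624; u2·a0=0.3366·39.897=13.429; a1+a2=7.128 < 13.429 ≤ a1+…+a3=39.897 → R3 fires; S=9 Q=6 A=12
Draw 11: a1=2.544, a2=5.232, a3=35.748, a0=43.524; τ=−ln(0.4355)/43.524=0.019 → t=0.643; u2·a0=0.9716·43.524=42.288; a1+a2=7.776 < 42.288 ≤ a1+…+a3=43.524 → R3 fires; S=9 Q=6 A=13
Draw 12: a1=2.756, a2=5.668, a3=38.727, a0=47.151; τ=−ln(0.5432)/47.151=0.013 → t=0.656; u2·a0=0.4862·47.151=22.925; a1+a2=8.424 < 22.925 ≤ a1+…+a3=47.151 → R3 fires; S=9 Q=6 A=14
Draw 13: a1=2.968, a2=6.104, a3=41.706, a0=50.778; τ=−ln(0.2733)/50.778=0.026 → t=0.682; u2·a0=0.7598·50.778=38.581; a1+a2=9.072 < 38.581 ≤ a1+…+a3=50.778 → R3 fires; S=9 Q=6 A=15
Draw 14: a1=3.180, a2=6.540, a3=44.685, a0=54.405; τ=−ln(0.3457)/54.405=0.020 → t=0.701 > T=0.69: stop.
At T=0.69: S=9 Q=6 A=15; the largest is A.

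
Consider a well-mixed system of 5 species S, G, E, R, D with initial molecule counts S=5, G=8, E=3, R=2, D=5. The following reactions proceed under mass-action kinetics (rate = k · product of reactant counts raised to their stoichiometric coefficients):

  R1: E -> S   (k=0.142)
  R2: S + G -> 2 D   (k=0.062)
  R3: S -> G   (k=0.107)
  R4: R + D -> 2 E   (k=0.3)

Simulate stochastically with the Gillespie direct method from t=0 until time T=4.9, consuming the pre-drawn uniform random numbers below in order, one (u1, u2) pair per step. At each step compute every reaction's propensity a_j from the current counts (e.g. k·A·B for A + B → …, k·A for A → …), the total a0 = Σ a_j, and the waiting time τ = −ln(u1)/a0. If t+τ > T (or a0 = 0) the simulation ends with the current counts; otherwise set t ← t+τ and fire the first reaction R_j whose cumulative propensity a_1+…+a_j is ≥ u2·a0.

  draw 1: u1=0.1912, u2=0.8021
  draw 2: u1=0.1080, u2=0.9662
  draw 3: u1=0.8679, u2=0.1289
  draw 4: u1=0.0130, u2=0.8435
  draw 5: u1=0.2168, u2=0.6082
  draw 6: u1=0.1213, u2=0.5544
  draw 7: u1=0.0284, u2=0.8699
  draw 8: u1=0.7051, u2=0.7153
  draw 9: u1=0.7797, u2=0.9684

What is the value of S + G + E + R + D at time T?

Check how each reaction changes W = S + G + E + R + D (weight of products minus weight of reactants):
R1: E -> S: (1·1) − (1·1) = 1 − 1 = 0
R2: S + G -> 2 D: (1·2) − (1·1 + 1·1) = 2 − 2 = 0
R3: S -> G: (1·1) − (1·1) = 1 − 1 = 0
R4: R + D -> 2 E: (1·2) − (1·1 + 1·1) = 2 − 2 = 0
Every reaction leaves W unchanged, so W is conserved and no simulation is needed: W(T) = W(0) = 5 + 8 + 3 + 2 + 5 = 23

Value at T = 23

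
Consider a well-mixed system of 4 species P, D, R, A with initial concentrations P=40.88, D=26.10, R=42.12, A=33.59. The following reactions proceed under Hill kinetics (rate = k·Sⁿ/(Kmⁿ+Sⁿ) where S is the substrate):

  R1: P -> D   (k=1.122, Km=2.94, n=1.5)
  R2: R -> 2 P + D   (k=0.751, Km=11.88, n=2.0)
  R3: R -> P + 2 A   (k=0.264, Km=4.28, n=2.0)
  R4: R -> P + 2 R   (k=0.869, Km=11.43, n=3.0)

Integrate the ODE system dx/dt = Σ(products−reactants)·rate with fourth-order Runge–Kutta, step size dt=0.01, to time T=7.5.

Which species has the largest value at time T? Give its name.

Dominant species at T: P

RK4 with dt=0.01: 750 steps to T=7.5. Trajectory (selected grid times):
t=0.00: P=40.88 D=26.10 R=42.12 A=33.59
t=0.83: P=42.04 D=27.59 R=42.03 A=34.02
t=1.67: P=43.22 D=29.10 R=41.94 A=34.46
t=2.50: P=44.38 D=30.59 R=41.86 A=34.90
t=3.33: P=45.55 D=32.09 R=41.77 A=35.33
t=4.17: P=46.72 D=33.60 R=41.68 A=35.77
t=5.00: P=47.88 D=35.09 R=41.60 A=36.20
t=5.83: P=49.04 D=36.58 R=41.51 A=36.64
t=6.67: P=50.21 D=38.10 R=41.42 A=37.08
t=7.50: P=51.37 D=39.59 R=41.34 A=37.51
At T=7.5: P=51.37 D=39.59 R=41.34 A=37.51; the largest is P.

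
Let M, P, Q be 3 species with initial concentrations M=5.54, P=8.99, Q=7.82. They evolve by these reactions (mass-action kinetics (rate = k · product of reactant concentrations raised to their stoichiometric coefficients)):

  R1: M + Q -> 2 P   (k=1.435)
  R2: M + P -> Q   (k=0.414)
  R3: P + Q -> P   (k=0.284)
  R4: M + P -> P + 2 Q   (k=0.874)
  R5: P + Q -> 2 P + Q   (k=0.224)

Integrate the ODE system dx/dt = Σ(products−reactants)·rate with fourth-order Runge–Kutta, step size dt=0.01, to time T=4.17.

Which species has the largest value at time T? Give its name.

RK4 with dt=0.01: 417 steps to T=4.17. Trajectory (selected grid times):
t=0.00: M=5.54 P=8.99 Q=7.82
t=0.46: M=0.00 P=20.27 Q=1.20
t=0.93: M=0.00 P=21.16 Q=0.07
t=1.39: M=0.00 P=21.21 Q=0.00
t=1.85: M=0.00 P=21.21 Q=0.00
t=2.32: M=0.00 P=21.21 Q=0.00
t=2.78: M=0.00 P=21.21 Q=0.00
t=3.24: M=0.00 P=21.21 Q=0.00
t=3.71: M=0.00 P=21.21 Q=0.00
t=4.17: M=0.00 P=21.21 Q=0.00
At T=4.17: M=0.00 P=21.21 Q=0.00; the largest is P.

Dominant species at T: P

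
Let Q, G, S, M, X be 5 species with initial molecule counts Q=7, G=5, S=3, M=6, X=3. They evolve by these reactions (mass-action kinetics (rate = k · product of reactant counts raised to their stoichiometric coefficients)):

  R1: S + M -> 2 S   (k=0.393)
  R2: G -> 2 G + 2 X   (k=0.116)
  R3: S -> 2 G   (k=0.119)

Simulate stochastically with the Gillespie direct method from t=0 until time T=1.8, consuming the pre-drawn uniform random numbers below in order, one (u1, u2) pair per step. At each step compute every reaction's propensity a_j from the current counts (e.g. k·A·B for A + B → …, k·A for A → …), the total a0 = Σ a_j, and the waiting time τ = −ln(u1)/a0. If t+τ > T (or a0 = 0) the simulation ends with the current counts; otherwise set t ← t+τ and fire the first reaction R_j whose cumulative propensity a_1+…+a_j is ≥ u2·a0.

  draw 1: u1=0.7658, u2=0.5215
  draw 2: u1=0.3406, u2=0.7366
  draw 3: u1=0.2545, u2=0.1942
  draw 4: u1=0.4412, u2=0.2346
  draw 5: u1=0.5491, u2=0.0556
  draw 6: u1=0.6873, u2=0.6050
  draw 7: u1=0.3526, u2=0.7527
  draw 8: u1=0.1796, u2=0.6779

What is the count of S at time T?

S at T = 8

t=0.000: Q=7 G=5 S=3 M=6 X=3
Draw 1: a1=7.074, a2=0.580, a3=0.357, a0=8.011; τ=−ln(0.7658)/8.011=0.033 → t=0.033; u2·a0=0.5215·8.011=4.178 ≤ a1=7.074 → R1 fires; Q=7 G=5 S=4 M=5 X=3
Draw 2: a1=7.860, a2=0.580, a3=0.476, a0=8.916; τ=−ln(0.3406)/8.916=0.121 → t=0.154; u2·a0=0.7366·8.916=6.568 ≤ a1=7.860 → R1 fires; Q=7 G=5 S=5 M=4 X=3
Draw 3: a1=7.860, a2=0.580, a3=0.595, a0=9.035; τ=−ln(0.2545)/9.035=0.151 → t=0.306; u2·a0=0.1942·9.035=1.755 ≤ a1=7.860 → R1 fires; Q=7 G=5 S=6 M=3 X=3
Draw 4: a1=7.074, a2=0.580, a3=0.714, a0=8.368; τ=−ln(0.4412)/8.368=0.098 → t=0.403; u2·a0=0.2346·8.368=1.963 ≤ a1=7.074 → R1 fires; Q=7 G=5 S=7 M=2 X=3
Draw 5: a1=5.502, a2=0.580, a3=0.833, a0=6.915; τ=−ln(0.5491)/6.915=0.087 → t=0.490; u2·a0=0.0556·6.915=0.384 ≤ a1=5.502 → R1 fires; Q=7 G=5 S=8 M=1 X=3
Draw 6: a1=3.144, a2=0.580, a3=0.952, a0=4.676; τ=−ln(0.6873)/4.676=0.080 → t=0.570; u2·a0=0.6050·4.676=2.829 ≤ a1=3.144 → R1 fires; Q=7 G=5 S=9 M=0 X=3
Draw 7: a1=0.000, a2=0.580, a3=1.071, a0=1.651; τ=−ln(0.3526)/1.651=0.631 → t=1.202; u2·a0=0.7527·1.651=1.243; a1+a2=0.580 < 1.243 ≤ a1+…+a3=1.651 → R3 fires; Q=7 G=7 S=8 M=0 X=3
Draw 8: a1=0.000, a2=0.812, a3=0.952, a0=1.764; τ=−ln(0.1796)/1.764=0.973 → t=2.175 > T=1.8: stop.
Read off S at T=1.8: 8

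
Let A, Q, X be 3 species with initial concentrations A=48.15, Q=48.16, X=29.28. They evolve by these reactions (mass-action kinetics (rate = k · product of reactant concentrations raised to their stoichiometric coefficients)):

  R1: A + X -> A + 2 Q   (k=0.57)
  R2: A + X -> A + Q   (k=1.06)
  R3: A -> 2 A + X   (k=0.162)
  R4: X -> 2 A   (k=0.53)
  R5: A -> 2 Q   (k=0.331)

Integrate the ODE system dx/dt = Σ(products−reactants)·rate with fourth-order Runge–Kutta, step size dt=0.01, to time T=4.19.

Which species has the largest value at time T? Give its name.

RK4 with dt=0.01: 419 steps to T=4.19. Trajectory (selected grid times):
t=0.00: A=48.15 Q=48.16 X=29.28
t=0.47: A=44.88 Q=106.57 X=0.10
t=0.93: A=41.57 Q=124.04 X=0.10
t=1.40: A=38.44 Q=140.56 X=0.10
t=1.86: A=35.62 Q=155.52 X=0.10
t=2.33: A=32.94 Q=169.67 X=0.10
t=2.79: A=30.53 Q=182.48 X=0.10
t=3.26: A=28.24 Q=194.61 X=0.10
t=3.72: A=26.18 Q=205.59 X=0.10
t=4.19: A=24.22 Q=215.98 X=0.10
At T=4.19: A=24.22 Q=215.98 X=0.10; the largest is Q.

Dominant species at T: Q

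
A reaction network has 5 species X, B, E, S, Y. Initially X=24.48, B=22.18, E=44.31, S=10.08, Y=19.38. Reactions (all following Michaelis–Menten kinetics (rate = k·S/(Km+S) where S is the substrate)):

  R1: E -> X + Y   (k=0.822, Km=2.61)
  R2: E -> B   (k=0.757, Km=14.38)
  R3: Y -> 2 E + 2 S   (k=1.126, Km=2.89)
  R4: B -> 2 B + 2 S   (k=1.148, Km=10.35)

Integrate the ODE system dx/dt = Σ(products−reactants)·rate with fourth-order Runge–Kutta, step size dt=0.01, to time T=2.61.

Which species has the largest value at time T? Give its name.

RK4 with dt=0.01: 261 steps to T=2.61. Trajectory (selected grid times):
t=0.00: X=24.48 B=22.18 E=44.31 S=10.08 Y=19.38
t=0.29: X=24.71 B=22.57 E=44.49 S=11.10 Y=19.32
t=0.58: X=24.93 B=22.97 E=44.66 S=12.13 Y=19.26
t=0.87: X=25.16 B=23.36 E=44.84 S=13.16 Y=19.20
t=1.16: X=25.38 B=23.76 E=45.02 S=14.19 Y=19.15
t=1.45: X=25.61 B=24.16 E=45.19 S=15.22 Y=19.09
t=1.74: X=25.83 B=24.56 E=45.37 S=16.25 Y=19.03
t=2.03: X=26.06 B=24.96 E=45.54 S=17.29 Y=18.97
t=2.32: X=26.28 B=25.37 E=45.72 S=18.33 Y=18.91
t=2.61: X=26.51 B=25.77 E=45.89 S=19.37 Y=18.86
At T=2.61: X=26.51 B=25.77 E=45.89 S=19.37 Y=18.86; the largest is E.

Dominant species at T: E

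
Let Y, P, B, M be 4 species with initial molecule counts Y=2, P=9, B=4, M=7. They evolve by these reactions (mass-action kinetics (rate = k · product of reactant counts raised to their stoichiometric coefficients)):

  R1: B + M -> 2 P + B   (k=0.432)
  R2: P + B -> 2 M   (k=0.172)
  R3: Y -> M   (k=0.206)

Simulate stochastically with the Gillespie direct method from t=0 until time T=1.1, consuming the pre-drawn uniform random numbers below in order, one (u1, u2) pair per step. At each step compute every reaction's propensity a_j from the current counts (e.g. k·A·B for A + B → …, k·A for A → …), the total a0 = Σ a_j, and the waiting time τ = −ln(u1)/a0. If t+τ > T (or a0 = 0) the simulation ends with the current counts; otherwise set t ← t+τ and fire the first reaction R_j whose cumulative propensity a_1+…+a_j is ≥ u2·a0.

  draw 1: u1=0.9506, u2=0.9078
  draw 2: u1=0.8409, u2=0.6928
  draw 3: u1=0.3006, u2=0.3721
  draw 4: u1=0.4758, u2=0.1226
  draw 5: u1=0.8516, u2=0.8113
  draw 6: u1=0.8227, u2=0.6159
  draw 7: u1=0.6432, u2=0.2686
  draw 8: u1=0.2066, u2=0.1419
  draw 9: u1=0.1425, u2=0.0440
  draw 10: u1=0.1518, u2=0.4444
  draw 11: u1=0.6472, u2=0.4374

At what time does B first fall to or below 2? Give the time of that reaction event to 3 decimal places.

Threshold first reached at t = 0.147

t=0.000: Y=2 P=9 B=4 M=7
Draw 1: a1=12.096, a2=6.192, a3=0.412, a0=18.700; τ=−ln(0.9506)/18.700=0.003 → t=0.003; u2·a0=0.9078·18.700=16.976; a1=12.096 < 16.976 ≤ a1+a2=18.288 → R2 fires; Y=2 P=8 B=3 M=9
Draw 2: a1=11.664, a2=4.128, a3=0.412, a0=16.204; τ=−ln(0.8409)/16.204=0.011 → t=0.013; u2·a0=0.6928·16.204=11.226 ≤ a1=11.664 → R1 fires; Y=2 P=10 B=3 M=8
Draw 3: a1=10.368, a2=5.160, a3=0.412, a0=15.940; τ=−ln(0.3006)/15.940=0.075 → t=0.089; u2·a0=0.3721·15.940=5.931 ≤ a1=10.368 → R1 fires; Y=2 P=12 B=3 M=7
Draw 4: a1=9.072, a2=6.192, a3=0.412, a0=15.676; τ=−ln(0.4758)/15.676=0.047 → t=0.136; u2·a0=0.1226·15.676=1.922 ≤ a1=9.072 → R1 fires; Y=2 P=14 B=3 M=6
Draw 5: a1=7.776, a2=7.224, a3=0.412, a0=15.412; τ=−ln(0.8516)/15.412=0.010 → t=0.147; u2·a0=0.8113·15.412=12.504; a1=7.776 < 12.504 ≤ a1+a2=15.000 → R2 fires; Y=2 P=13 B=2 M=8
Draw 6: a1=6.912, a2=4.472, a3=0.412, a0=11.796; τ=−ln(0.8227)/11.796=0.017 → t=0.163; u2·a0=0.6159·11.796=7.265; a1=6.912 < 7.265 ≤ a1+a2=11.384 → R2 fires; Y=2 P=12 B=1 M=10
Draw 7: a1=4.320, a2=2.064, a3=0.412, a0=6.796; τ=−ln(0.6432)/6.796=0.065 → t=0.228; u2·a0=0.2686·6.796=1.825 ≤ a1=4.320 → R1 fires; Y=2 P=14 B=1 M=9
Draw 8: a1=3.888, a2=2.408, a3=0.412, a0=6.708; τ=−ln(0.2066)/6.708=0.235 → t=0.463; u2·a0=0.1419·6.708=0.952 ≤ a1=3.888 → R1 fires; Y=2 P=16 B=1 M=8
Draw 9: a1=3.456, a2=2.752, a3=0.412, a0=6.620; τ=−ln(0.1425)/6.620=0.294 → t=0.758; u2·a0=0.0440·6.620=0.291 ≤ a1=3.456 → R1 fires; Y=2 P=18 B=1 M=7
Draw 10: a1=3.024, a2=3.096, a3=0.412, a0=6.532; τ=−ln(0.1518)/6.532=0.289 → t=1.046; u2·a0=0.4444·6.532=2.903 ≤ a1=3.024 → R1 fires; Y=2 P=20 B=1 M=6
Draw 11: a1=2.592, a2=3.440, a3=0.412, a0=6.444; τ=−ln(0.6472)/6.444=0.068 → t=1.114 > T=1.1: stop.
B first becomes ≤ 2 when it reaches 2 at the event at t=0.147.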